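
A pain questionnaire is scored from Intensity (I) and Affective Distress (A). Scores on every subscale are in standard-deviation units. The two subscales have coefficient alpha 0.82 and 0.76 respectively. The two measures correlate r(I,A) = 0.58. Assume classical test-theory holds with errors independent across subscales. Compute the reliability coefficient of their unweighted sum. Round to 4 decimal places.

Var(I+A) = 2 + 2·[0.58] = 2 + 1.16 = 3.16.
With uncorrelated errors the cross-covariances are all true-score covariance, so they carry over unchanged; only the diagonal terms shrink to ρᵢσᵢ².
True-score variance = [0.82 + 0.76] + 1.16 = 1.58 + 1.16 = 2.74.
Reliability = 2.74 / 3.16 = 0.8671.

0.8671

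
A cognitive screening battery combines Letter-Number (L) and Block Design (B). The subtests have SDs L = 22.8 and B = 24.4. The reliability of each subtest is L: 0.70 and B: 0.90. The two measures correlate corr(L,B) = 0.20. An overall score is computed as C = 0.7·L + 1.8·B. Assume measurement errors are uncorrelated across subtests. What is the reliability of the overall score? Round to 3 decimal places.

Var(C) = 0.7²·22.8² + 1.8²·24.4² + 2·[1.26·22.8·24.4·0.20] = 2183.69 + 280.385 = 2464.07.
Because errors are independent across components, Cov(Tᵢ,Tⱼ) = Cov(Xᵢ,Xⱼ); the off-diagonal part of the true-score variance is the same as above.
True-score variance = [0.7²·22.8²·0.70 + 1.8²·24.4²·0.90] + 280.385 = 1914.37 + 280.385 = 2194.76.
Reliability = 2194.76 / 2464.07 = 0.891.

0.891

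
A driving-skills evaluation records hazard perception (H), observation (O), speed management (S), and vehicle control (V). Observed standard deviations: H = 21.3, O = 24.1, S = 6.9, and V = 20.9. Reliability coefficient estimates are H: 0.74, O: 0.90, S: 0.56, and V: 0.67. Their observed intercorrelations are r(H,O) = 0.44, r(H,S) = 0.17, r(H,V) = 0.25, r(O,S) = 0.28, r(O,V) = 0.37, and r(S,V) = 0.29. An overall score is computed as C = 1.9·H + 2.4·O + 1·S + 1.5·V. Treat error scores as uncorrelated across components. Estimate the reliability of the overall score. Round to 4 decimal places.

0.8946

Var(C) = 1.9²·21.3² + 2.4²·24.1² + 6.9² + 1.5²·20.9² + 2·[4.56·21.3·24.1·0.44 + 1.9·21.3·6.9·0.17 + 2.85·21.3·20.9·0.25 + 2.4·24.1·6.9·0.28 + 3.6·24.1·20.9·0.37 + 1.5·6.9·20.9·0.29] = 6013.72 + 4479.99 = 10493.7.
Under uncorrelated errors the observed covariances equal the true-score covariances, so only the own-variance terms attenuate.
True-score variance = [1.9²·21.3²·0.74 + 2.4²·24.1²·0.90 + 6.9²·0.56 + 1.5²·20.9²·0.67] + 4479.99 = 4908.06 + 4479.99 = 9388.05.
Reliability = 9388.05 / 10493.7 = 0.8946.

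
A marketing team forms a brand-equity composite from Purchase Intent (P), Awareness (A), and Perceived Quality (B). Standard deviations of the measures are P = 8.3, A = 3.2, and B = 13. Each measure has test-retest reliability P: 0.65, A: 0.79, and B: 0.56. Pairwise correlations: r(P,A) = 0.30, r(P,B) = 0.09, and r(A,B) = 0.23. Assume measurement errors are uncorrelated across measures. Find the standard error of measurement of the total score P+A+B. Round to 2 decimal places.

Var(total) = 248.13 + 54.494 = 302.624.
True-score variance = 147.508 + 54.494 = 202.002, so reliability = 0.6675.
Error variance = 302.624 − 202.002 = 100.622; SEM = √100.622 = 10.03.

10.03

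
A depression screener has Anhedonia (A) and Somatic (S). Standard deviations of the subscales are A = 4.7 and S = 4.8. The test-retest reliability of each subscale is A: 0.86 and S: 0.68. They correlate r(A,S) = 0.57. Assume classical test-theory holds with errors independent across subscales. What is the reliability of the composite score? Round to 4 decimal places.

Var(A+S) = 4.7² + 4.8² + 2·[4.7·4.8·0.57] = 45.13 + 25.7184 = 70.8484.
Because errors are independent across components, Cov(Tᵢ,Tⱼ) = Cov(Xᵢ,Xⱼ); the off-diagonal part of the true-score variance is the same as above.
True-score variance = [4.7²·0.86 + 4.8²·0.68] + 25.7184 = 34.6646 + 25.7184 = 60.383.
Reliability = 60.383 / 70.8484 = 0.8523.

0.8523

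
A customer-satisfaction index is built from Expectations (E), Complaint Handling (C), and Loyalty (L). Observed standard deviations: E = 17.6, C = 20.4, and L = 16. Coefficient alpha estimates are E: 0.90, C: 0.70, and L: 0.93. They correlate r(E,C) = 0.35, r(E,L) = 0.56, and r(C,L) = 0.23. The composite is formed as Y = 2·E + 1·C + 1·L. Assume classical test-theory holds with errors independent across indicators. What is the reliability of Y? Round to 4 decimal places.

0.9165

Var(Y) = 2²·17.6² + 20.4² + 16² + 2·[2·17.6·20.4·0.35 + 2·17.6·16·0.56 + 20.4·16·0.23] = 1911.2 + 1283.58 = 3194.78.
Under uncorrelated errors the observed covariances equal the true-score covariances, so only the own-variance terms attenuate.
True-score variance = [2²·17.6²·0.90 + 20.4²·0.70 + 16²·0.93] + 1283.58 = 1644.53 + 1283.58 = 2928.11.
Reliability = 2928.11 / 3194.78 = 0.9165.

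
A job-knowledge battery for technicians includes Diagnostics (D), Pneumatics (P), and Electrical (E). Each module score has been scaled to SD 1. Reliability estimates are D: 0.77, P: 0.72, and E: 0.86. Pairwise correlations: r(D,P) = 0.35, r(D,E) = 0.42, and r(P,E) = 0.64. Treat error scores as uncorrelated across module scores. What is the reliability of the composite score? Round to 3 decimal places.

Var(D+P+E) = 3 + 2·[0.35 + 0.42 + 0.64] = 3 + 2.82 = 5.82.
With uncorrelated errors the cross-covariances are all true-score covariance, so they carry over unchanged; only the diagonal terms shrink to ρᵢσᵢ².
True-score variance = [0.77 + 0.72 + 0.86] + 2.82 = 2.35 + 2.82 = 5.17.
Reliability = 5.17 / 5.82 = 0.888.

0.888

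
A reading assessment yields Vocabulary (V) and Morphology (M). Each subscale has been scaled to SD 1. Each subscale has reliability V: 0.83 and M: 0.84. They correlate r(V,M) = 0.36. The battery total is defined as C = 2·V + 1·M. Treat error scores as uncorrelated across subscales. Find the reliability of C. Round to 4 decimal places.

Var(C) = 2² + 1 + 2·[2·0.36] = 5 + 1.44 = 6.44.
With uncorrelated errors the cross-covariances are all true-score covariance, so they carry over unchanged; only the diagonal terms shrink to ρᵢσᵢ².
True-score variance = [2²·0.83 + 0.84] + 1.44 = 4.16 + 1.44 = 5.6.
Reliability = 5.6 / 6.44 = 0.8696.

0.8696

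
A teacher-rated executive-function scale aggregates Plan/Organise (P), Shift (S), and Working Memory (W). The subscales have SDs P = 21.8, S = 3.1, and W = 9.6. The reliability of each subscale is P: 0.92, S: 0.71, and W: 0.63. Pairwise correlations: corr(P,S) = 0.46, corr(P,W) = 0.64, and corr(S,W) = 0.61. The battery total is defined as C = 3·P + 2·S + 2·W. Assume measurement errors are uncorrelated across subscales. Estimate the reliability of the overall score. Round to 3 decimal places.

Var(C) = 3²·21.8² + 2²·3.1² + 2²·9.6² + 2·[6·21.8·3.1·0.46 + 6·21.8·9.6·0.64 + 4·3.1·9.6·0.61] = 4684.24 + 2125.54 = 6809.78.
Under uncorrelated errors the observed covariances equal the true-score covariances, so only the own-variance terms attenuate.
True-score variance = [3²·21.8²·0.92 + 2²·3.1²·0.71 + 2²·9.6²·0.63] + 2125.54 = 4194.52 + 2125.54 = 6320.06.
Reliability = 6320.06 / 6809.78 = 0.928.

0.928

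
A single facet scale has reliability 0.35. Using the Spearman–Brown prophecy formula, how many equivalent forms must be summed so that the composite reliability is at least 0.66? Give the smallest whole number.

4

k ≥ ρ*(1−ρ₁)/(ρ₁(1−ρ*)) = 0.66·0.65 / (0.35·0.34) = 3.605.
Smallest integer k = 4.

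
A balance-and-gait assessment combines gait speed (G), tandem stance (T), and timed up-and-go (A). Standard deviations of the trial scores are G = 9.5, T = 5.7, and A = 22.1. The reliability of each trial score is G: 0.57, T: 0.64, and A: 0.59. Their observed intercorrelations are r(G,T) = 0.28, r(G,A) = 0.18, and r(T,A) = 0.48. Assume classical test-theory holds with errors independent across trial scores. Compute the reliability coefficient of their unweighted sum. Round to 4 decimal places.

0.7008

Var(G+T+A) = 9.5² + 5.7² + 22.1² + 2·[9.5·5.7·0.28 + 9.5·22.1·0.18 + 5.7·22.1·0.48] = 611.15 + 226.837 = 837.987.
Under uncorrelated errors the observed covariances equal the true-score covariances, so only the own-variance terms attenuate.
True-score variance = [9.5²·0.57 + 5.7²·0.64 + 22.1²·0.59] + 226.837 = 360.398 + 226.837 = 587.235.
Reliability = 587.235 / 837.987 = 0.7008.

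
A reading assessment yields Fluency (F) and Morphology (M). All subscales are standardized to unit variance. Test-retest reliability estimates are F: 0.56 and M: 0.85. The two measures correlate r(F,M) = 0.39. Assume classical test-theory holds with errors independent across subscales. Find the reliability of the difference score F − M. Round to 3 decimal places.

0.516

Var(F−M) = 1 + 1 − 2·0.39 = 2 − 0.78 = 1.22.
Because errors are independent across components, Cov(Tᵢ,Tⱼ) = Cov(Xᵢ,Xⱼ); the off-diagonal part of the true-score variance is the same as above.
True-score variance = [0.56 + 0.85] − 0.78 = 1.41 − 0.78 = 0.63.
Reliability = 0.63 / 1.22 = 0.516.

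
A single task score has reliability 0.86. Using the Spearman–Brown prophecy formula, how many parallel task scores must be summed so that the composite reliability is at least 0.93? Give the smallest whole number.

k ≥ ρ*(1−ρ₁)/(ρ₁(1−ρ*)) = 0.93·0.14 / (0.86·0.07) = 2.163.
Smallest integer k = 3.

3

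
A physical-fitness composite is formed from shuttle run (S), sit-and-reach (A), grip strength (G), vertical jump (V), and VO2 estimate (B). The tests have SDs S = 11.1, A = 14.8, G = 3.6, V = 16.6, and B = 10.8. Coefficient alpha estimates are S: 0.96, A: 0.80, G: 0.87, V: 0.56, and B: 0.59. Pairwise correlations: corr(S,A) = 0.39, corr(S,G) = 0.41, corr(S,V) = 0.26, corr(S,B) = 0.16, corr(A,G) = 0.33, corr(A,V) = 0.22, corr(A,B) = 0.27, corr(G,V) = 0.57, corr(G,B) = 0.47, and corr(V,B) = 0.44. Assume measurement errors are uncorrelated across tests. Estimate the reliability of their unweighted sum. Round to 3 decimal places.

Var(S+A+G+V+B) = 11.1² + 14.8² + 3.6² + 16.6² + 10.8² + 2·[11.1·14.8·0.39 + 11.1·3.6·0.41 + 11.1·16.6·0.26 + 11.1·10.8·0.16 + 14.8·3.6·0.33 + 14.8·16.6·0.22 + 14.8·10.8·0.27 + 3.6·16.6·0.57 + 3.6·10.8·0.47 + 16.6·10.8·0.44] = 747.41 + 787.1 = 1534.51.
Because errors are independent across components, Cov(Tᵢ,Tⱼ) = Cov(Xᵢ,Xⱼ); the off-diagonal part of the true-score variance is the same as above.
True-score variance = [11.1²·0.96 + 14.8²·0.80 + 3.6²·0.87 + 16.6²·0.56 + 10.8²·0.59] + 787.1 = 527.92 + 787.1 = 1315.02.
Reliability = 1315.02 / 1534.51 = 0.857.

0.857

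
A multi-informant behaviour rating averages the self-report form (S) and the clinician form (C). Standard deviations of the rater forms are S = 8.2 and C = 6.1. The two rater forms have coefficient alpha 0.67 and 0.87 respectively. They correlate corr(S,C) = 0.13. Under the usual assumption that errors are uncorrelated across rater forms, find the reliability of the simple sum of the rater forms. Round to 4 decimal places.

0.7699

Var(S+C) = 8.2² + 6.1² + 2·[8.2·6.1·0.13] = 104.45 + 13.0052 = 117.455.
Because errors are independent across components, Cov(Tᵢ,Tⱼ) = Cov(Xᵢ,Xⱼ); the off-diagonal part of the true-score variance is the same as above.
True-score variance = [8.2²·0.67 + 6.1²·0.87] + 13.0052 = 77.4235 + 13.0052 = 90.4287.
Reliability = 90.4287 / 117.455 = 0.7699.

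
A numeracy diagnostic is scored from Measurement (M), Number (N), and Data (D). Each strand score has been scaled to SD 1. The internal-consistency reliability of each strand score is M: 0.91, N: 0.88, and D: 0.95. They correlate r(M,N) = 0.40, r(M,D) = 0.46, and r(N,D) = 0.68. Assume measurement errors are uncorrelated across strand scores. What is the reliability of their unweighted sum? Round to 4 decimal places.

Var(M+N+D) = 3 + 2·[0.40 + 0.46 + 0.68] = 3 + 3.08 = 6.08.
Under uncorrelated errors the observed covariances equal the true-score covariances, so only the own-variance terms attenuate.
True-score variance = [0.91 + 0.88 + 0.95] + 3.08 = 2.74 + 3.08 = 5.82.
Reliability = 5.82 / 6.08 = 0.9572.

0.9572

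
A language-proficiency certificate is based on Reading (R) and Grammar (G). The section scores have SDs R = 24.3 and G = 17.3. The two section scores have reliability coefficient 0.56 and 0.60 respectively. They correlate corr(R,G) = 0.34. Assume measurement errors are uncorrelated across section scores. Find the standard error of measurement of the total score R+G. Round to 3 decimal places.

Var(total) = 889.78 + 285.865 = 1175.65.
True-score variance = 510.248 + 285.865 = 796.114, so reliability = 0.6772.
Error variance = 1175.65 − 796.114 = 379.532; SEM = √379.532 = 19.482.

19.482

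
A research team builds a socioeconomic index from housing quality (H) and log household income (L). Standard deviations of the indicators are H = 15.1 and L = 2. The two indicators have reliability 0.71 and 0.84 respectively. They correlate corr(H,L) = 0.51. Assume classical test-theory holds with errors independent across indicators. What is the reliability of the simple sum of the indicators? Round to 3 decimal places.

Var(H+L) = 15.1² + 2² + 2·[15.1·2·0.51] = 232.01 + 30.804 = 262.814.
Because errors are independent across components, Cov(Tᵢ,Tⱼ) = Cov(Xᵢ,Xⱼ); the off-diagonal part of the true-score variance is the same as above.
True-score variance = [15.1²·0.71 + 2²·0.84] + 30.804 = 165.247 + 30.804 = 196.051.
Reliability = 196.051 / 262.814 = 0.746.

0.746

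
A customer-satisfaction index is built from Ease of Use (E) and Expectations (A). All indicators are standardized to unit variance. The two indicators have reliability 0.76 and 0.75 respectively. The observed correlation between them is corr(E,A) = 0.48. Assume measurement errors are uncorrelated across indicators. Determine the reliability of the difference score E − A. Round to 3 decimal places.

0.529

Var(E−A) = 1 + 1 − 2·0.48 = 2 − 0.96 = 1.04.
Because errors are independent across components, Cov(Tᵢ,Tⱼ) = Cov(Xᵢ,Xⱼ); the off-diagonal part of the true-score variance is the same as above.
True-score variance = [0.76 + 0.75] − 0.96 = 1.51 − 0.96 = 0.55.
Reliability = 0.55 / 1.04 = 0.529.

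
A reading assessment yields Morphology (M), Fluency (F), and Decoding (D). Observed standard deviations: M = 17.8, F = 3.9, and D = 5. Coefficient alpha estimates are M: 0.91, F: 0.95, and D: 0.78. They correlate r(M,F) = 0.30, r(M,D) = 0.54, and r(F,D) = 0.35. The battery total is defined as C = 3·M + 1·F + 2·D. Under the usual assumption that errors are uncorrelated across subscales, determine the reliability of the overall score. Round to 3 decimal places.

0.924

Var(C) = 3²·17.8² + 3.9² + 2²·5² + 2·[3·17.8·3.9·0.30 + 6·17.8·5·0.54 + 2·3.9·5·0.35] = 2966.77 + 728.976 = 3695.75.
Under uncorrelated errors the observed covariances equal the true-score covariances, so only the own-variance terms attenuate.
True-score variance = [3²·17.8²·0.91 + 3.9²·0.95 + 2²·5²·0.78] + 728.976 = 2687.37 + 728.976 = 3416.35.
Reliability = 3416.35 / 3695.75 = 0.924.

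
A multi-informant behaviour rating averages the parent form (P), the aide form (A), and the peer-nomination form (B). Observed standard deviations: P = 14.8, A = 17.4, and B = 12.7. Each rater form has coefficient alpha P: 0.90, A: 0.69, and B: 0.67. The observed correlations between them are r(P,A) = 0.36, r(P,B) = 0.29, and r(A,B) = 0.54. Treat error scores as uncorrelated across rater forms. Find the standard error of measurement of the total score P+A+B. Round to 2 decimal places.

13.00

Var(total) = 683.09 + 533.09 = 1216.18.
True-score variance = 514.105 + 533.09 = 1047.19, so reliability = 0.8611.
Error variance = 1216.18 − 1047.19 = 168.985; SEM = √168.985 = 13.00.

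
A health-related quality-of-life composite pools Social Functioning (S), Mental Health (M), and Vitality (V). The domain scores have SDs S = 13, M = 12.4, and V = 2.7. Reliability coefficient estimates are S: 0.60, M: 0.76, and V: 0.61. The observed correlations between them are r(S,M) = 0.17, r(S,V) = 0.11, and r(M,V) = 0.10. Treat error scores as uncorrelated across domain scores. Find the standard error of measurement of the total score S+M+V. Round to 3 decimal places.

10.361

Var(total) = 330.05 + 69.226 = 399.276.
True-score variance = 222.705 + 69.226 = 291.931, so reliability = 0.7311.
Error variance = 399.276 − 291.931 = 107.345; SEM = √107.345 = 10.361.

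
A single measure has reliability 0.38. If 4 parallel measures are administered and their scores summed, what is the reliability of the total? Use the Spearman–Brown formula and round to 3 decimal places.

0.710

ρ_k = kρ / (1 + (k−1)ρ) = 4·0.38 / (1 + 3·0.38) = 1.520 / 2.140 = 0.710.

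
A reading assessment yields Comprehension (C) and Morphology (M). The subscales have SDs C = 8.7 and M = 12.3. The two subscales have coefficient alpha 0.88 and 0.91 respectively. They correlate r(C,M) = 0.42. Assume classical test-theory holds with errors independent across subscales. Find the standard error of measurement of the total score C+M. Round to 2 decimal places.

4.76

Var(total) = 226.98 + 89.8884 = 316.868.
True-score variance = 204.281 + 89.8884 = 294.17, so reliability = 0.9284.
Error variance = 316.868 − 294.17 = 22.6989; SEM = √22.6989 = 4.76.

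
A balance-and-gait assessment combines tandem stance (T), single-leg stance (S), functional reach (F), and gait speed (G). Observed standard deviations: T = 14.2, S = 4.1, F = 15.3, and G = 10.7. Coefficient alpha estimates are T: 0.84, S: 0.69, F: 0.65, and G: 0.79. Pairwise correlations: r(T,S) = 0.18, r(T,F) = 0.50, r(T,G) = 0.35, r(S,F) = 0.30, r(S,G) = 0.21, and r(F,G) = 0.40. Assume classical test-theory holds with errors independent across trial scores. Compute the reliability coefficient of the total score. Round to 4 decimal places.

0.8694

Var(T+S+F+G) = 14.2² + 4.1² + 15.3² + 10.7² + 2·[14.2·4.1·0.18 + 14.2·15.3·0.50 + 14.2·10.7·0.35 + 4.1·15.3·0.30 + 4.1·10.7·0.21 + 15.3·10.7·0.40] = 567.03 + 531.609 = 1098.64.
Because errors are independent across components, Cov(Tᵢ,Tⱼ) = Cov(Xᵢ,Xⱼ); the off-diagonal part of the true-score variance is the same as above.
True-score variance = [14.2²·0.84 + 4.1²·0.69 + 15.3²·0.65 + 10.7²·0.79] + 531.609 = 423.582 + 531.609 = 955.191.
Reliability = 955.191 / 1098.64 = 0.8694.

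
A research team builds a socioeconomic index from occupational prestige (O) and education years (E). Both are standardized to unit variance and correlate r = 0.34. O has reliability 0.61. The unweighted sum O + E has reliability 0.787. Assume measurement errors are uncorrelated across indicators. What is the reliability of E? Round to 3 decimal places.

0.819

Var(O+E) = 2 + 2·0.34 = 2.680.
True-score variance = ρ_O + ρ_E + 2·0.34, so 0.787 = (0.61 + ρ_E + 0.68) / 2.680.
ρ_E = 0.787·2.680 − 0.61 − 0.68 = 0.819.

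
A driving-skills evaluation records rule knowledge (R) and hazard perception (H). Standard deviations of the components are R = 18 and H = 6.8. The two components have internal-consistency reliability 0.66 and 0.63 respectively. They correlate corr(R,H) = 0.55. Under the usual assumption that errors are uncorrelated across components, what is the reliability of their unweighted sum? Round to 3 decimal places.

0.748

Var(R+H) = 18² + 6.8² + 2·[18·6.8·0.55] = 370.24 + 134.64 = 504.88.
With uncorrelated errors the cross-covariances are all true-score covariance, so they carry over unchanged; only the diagonal terms shrink to ρᵢσᵢ².
True-score variance = [18²·0.66 + 6.8²·0.63] + 134.64 = 242.971 + 134.64 = 377.611.
Reliability = 377.611 / 504.88 = 0.748.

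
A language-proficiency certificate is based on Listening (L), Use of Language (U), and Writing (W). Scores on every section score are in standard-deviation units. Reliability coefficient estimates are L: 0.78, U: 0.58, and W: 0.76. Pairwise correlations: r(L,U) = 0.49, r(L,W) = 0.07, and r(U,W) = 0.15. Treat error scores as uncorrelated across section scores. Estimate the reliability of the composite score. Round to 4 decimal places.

0.8009

Var(L+U+W) = 3 + 2·[0.49 + 0.07 + 0.15] = 3 + 1.42 = 4.42.
With uncorrelated errors the cross-covariances are all true-score covariance, so they carry over unchanged; only the diagonal terms shrink to ρᵢσᵢ².
True-score variance = [0.78 + 0.58 + 0.76] + 1.42 = 2.12 + 1.42 = 3.54.
Reliability = 3.54 / 4.42 = 0.8009.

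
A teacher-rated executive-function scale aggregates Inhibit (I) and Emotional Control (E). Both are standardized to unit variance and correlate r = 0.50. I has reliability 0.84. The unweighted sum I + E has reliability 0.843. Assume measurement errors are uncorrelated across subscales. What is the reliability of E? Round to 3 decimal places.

Var(I+E) = 2 + 2·0.50 = 3.000.
True-score variance = ρ_I + ρ_E + 2·0.50, so 0.843 = (0.84 + ρ_E + 1.00) / 3.000.
ρ_E = 0.843·3.000 − 0.84 − 1.00 = 0.689.

0.689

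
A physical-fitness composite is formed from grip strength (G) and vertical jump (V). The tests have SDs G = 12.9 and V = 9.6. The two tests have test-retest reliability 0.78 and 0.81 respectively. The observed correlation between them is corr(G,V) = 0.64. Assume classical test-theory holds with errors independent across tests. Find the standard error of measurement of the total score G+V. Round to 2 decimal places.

7.36

Var(total) = 258.57 + 158.515 = 417.085.
True-score variance = 204.449 + 158.515 = 362.965, so reliability = 0.8702.
Error variance = 417.085 − 362.965 = 54.1206; SEM = √54.1206 = 7.36.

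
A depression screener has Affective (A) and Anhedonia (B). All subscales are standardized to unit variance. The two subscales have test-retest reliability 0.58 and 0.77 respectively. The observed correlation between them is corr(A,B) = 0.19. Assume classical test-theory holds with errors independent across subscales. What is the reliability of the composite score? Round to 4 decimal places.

Var(A+B) = 2 + 2·[0.19] = 2 + 0.38 = 2.38.
Under uncorrelated errors the observed covariances equal the true-score covariances, so only the own-variance terms attenuate.
True-score variance = [0.58 + 0.77] + 0.38 = 1.35 + 0.38 = 1.73.
Reliability = 1.73 / 2.38 = 0.7269.

0.7269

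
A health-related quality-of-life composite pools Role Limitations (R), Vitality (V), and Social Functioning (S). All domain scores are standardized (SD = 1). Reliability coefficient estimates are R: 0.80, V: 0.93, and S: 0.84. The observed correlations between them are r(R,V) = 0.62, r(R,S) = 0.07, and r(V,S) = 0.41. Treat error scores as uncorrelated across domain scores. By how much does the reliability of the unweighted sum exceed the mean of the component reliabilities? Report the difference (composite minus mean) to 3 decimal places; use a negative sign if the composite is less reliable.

0.061

Var(sum) = 3 + 2.2 = 5.2; true-score variance = 2.57 + 2.2 = 4.77; composite reliability = 0.9173.
Mean component reliability = 0.8567.
Difference = 0.9173 − 0.8567 = 0.061.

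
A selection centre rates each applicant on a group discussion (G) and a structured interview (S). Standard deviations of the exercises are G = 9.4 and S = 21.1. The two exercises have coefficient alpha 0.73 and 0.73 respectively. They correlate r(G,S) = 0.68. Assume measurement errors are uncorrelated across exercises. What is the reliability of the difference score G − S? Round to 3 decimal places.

Var(G−S) = 9.4² + 21.1² − 2·9.4·21.1·0.68 = 533.57 − 269.742 = 263.828.
Because errors are independent across components, Cov(Tᵢ,Tⱼ) = Cov(Xᵢ,Xⱼ); the off-diagonal part of the true-score variance is the same as above.
True-score variance = [9.4²·0.73 + 21.1²·0.73] − 269.742 = 389.506 − 269.742 = 119.764.
Reliability = 119.764 / 263.828 = 0.454.

0.454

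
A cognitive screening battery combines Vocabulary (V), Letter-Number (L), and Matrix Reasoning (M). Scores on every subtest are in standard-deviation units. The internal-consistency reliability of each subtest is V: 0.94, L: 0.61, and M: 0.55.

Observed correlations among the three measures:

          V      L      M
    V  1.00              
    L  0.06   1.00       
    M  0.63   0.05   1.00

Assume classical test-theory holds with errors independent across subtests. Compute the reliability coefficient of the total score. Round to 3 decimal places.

0.799

Var(V+L+M) = 3 + 2·[0.06 + 0.63 + 0.05] = 3 + 1.48 = 4.48.
Because errors are independent across components, Cov(Tᵢ,Tⱼ) = Cov(Xᵢ,Xⱼ); the off-diagonal part of the true-score variance is the same as above.
True-score variance = [0.94 + 0.61 + 0.55] + 1.48 = 2.1 + 1.48 = 3.58.
Reliability = 3.58 / 4.48 = 0.799.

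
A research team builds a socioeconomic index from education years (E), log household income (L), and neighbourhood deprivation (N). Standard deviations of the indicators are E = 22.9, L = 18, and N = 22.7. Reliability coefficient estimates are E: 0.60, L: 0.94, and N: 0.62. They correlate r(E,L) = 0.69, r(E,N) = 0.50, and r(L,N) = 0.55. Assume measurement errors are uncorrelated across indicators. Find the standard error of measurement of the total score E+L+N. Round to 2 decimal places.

Var(total) = 1363.7 + 1538.13 = 2901.83.
True-score variance = 938.686 + 1538.13 = 2476.81, so reliability = 0.8535.
Error variance = 2901.83 − 2476.81 = 425.014; SEM = √425.014 = 20.62.

20.62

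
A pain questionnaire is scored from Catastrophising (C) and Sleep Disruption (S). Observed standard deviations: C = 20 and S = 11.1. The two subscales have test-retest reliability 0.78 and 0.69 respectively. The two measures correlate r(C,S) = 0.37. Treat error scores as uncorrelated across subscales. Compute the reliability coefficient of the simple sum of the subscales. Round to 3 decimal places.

0.816

Var(C+S) = 20² + 11.1² + 2·[20·11.1·0.37] = 523.21 + 164.28 = 687.49.
With uncorrelated errors the cross-covariances are all true-score covariance, so they carry over unchanged; only the diagonal terms shrink to ρᵢσᵢ².
True-score variance = [20²·0.78 + 11.1²·0.69] + 164.28 = 397.015 + 164.28 = 561.295.
Reliability = 561.295 / 687.49 = 0.816.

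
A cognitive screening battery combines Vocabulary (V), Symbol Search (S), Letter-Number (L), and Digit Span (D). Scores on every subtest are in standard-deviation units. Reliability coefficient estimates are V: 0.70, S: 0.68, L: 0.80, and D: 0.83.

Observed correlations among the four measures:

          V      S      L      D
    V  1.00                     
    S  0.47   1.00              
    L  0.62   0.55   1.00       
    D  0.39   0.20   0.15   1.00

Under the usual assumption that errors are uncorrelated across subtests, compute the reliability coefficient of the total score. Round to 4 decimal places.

Var(V+S+L+D) = 4 + 2·[0.47 + 0.62 + 0.39 + 0.55 + 0.20 + 0.15] = 4 + 4.76 = 8.76.
Because errors are independent across components, Cov(Tᵢ,Tⱼ) = Cov(Xᵢ,Xⱼ); the off-diagonal part of the true-score variance is the same as above.
True-score variance = [0.70 + 0.68 + 0.80 + 0.83] + 4.76 = 3.01 + 4.76 = 7.77.
Reliability = 7.77 / 8.76 = 0.8870.

0.8870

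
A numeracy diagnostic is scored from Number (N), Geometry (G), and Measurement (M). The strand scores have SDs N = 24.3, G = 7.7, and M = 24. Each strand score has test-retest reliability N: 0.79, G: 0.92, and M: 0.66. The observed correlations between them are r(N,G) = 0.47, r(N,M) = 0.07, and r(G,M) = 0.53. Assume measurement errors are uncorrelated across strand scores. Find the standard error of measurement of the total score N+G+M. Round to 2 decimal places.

18.02

Var(total) = 1225.78 + 453.419 = 1679.2.
True-score variance = 901.194 + 453.419 = 1354.61, so reliability = 0.8067.
Error variance = 1679.2 − 1354.61 = 324.586; SEM = √324.586 = 18.02.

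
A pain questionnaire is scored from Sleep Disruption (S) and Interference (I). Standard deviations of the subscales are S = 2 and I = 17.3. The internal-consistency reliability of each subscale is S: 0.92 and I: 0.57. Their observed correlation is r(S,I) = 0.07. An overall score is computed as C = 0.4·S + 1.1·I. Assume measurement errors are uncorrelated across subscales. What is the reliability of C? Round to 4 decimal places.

Var(C) = 0.4²·2² + 1.1²·17.3² + 2·[0.44·2·17.3·0.07] = 362.781 + 2.13136 = 364.912.
Because errors are independent across components, Cov(Tᵢ,Tⱼ) = Cov(Xᵢ,Xⱼ); the off-diagonal part of the true-score variance is the same as above.
True-score variance = [0.4²·2²·0.92 + 1.1²·17.3²·0.57] + 2.13136 = 207.009 + 2.13136 = 209.14.
Reliability = 209.14 / 364.912 = 0.5731.

0.5731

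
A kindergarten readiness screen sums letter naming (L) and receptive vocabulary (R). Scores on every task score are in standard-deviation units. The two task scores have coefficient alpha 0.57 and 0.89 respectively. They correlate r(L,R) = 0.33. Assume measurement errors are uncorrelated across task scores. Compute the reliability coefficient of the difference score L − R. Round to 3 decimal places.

0.597

Var(L−R) = 1 + 1 − 2·0.33 = 2 − 0.66 = 1.34.
With uncorrelated errors the cross-covariances are all true-score covariance, so they carry over unchanged; only the diagonal terms shrink to ρᵢσᵢ².
True-score variance = [0.57 + 0.89] − 0.66 = 1.46 − 0.66 = 0.8.
Reliability = 0.8 / 1.34 = 0.597.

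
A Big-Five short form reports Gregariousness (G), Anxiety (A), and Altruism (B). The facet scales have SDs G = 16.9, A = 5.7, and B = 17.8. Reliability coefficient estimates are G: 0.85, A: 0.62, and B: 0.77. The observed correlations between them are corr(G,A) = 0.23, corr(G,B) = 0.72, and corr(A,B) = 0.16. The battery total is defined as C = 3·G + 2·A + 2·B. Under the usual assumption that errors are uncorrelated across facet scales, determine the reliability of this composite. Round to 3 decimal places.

Var(C) = 3²·16.9² + 2²·5.7² + 2²·17.8² + 2·[6·16.9·5.7·0.23 + 6·16.9·17.8·0.72 + 4·5.7·17.8·0.16] = 3967.81 + 2994.82 = 6962.63.
Under uncorrelated errors the observed covariances equal the true-score covariances, so only the own-variance terms attenuate.
True-score variance = [3²·16.9²·0.85 + 2²·5.7²·0.62 + 2²·17.8²·0.77] + 2994.82 = 3241.36 + 2994.82 = 6236.18.
Reliability = 6236.18 / 6962.63 = 0.896.

0.896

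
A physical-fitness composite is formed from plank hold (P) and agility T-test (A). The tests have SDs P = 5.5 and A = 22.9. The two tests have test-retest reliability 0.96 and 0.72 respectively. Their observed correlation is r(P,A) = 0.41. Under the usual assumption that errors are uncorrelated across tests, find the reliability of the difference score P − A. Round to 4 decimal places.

Var(P−A) = 5.5² + 22.9² − 2·5.5·22.9·0.41 = 554.66 − 103.279 = 451.381.
Under uncorrelated errors the observed covariances equal the true-score covariances, so only the own-variance terms attenuate.
True-score variance = [5.5²·0.96 + 22.9²·0.72] − 103.279 = 406.615 − 103.279 = 303.336.
Reliability = 303.336 / 451.381 = 0.6720.

0.6720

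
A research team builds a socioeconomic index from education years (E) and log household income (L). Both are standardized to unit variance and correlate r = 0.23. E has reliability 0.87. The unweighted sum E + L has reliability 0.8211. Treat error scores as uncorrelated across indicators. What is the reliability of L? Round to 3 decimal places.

0.690

Var(E+L) = 2 + 2·0.23 = 2.460.
True-score variance = ρ_E + ρ_L + 2·0.23, so 0.8211 = (0.87 + ρ_L + 0.46) / 2.460.
ρ_L = 0.8211·2.460 − 0.87 − 0.46 = 0.690.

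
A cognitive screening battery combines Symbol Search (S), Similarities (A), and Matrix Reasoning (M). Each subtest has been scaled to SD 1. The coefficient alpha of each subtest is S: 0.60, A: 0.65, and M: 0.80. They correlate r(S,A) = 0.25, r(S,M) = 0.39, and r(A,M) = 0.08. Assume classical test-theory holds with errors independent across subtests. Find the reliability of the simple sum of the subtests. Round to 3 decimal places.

Var(S+A+M) = 3 + 2·[0.25 + 0.39 + 0.08] = 3 + 1.44 = 4.44.
Under uncorrelated errors the observed covariances equal the true-score covariances, so only the own-variance terms attenuate.
True-score variance = [0.60 + 0.65 + 0.80] + 1.44 = 2.05 + 1.44 = 3.49.
Reliability = 3.49 / 4.44 = 0.786.

0.786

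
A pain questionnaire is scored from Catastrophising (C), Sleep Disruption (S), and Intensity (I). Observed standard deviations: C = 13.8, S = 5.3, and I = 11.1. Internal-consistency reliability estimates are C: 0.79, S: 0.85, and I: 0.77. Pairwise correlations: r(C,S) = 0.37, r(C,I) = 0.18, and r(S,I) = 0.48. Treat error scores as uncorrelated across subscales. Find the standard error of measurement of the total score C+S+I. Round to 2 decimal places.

8.52

Var(total) = 341.74 + 165.745 = 507.485.
True-score variance = 269.196 + 165.745 = 434.941, so reliability = 0.8571.
Error variance = 507.485 − 434.941 = 72.5442; SEM = √72.5442 = 8.52.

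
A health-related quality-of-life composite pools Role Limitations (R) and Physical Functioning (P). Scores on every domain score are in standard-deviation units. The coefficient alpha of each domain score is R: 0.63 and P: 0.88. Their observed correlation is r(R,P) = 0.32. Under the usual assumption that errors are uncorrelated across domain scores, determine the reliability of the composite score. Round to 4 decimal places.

0.8144

Var(R+P) = 2 + 2·[0.32] = 2 + 0.64 = 2.64.
Because errors are independent across components, Cov(Tᵢ,Tⱼ) = Cov(Xᵢ,Xⱼ); the off-diagonal part of the true-score variance is the same as above.
True-score variance = [0.63 + 0.88] + 0.64 = 1.51 + 0.64 = 2.15.
Reliability = 2.15 / 2.64 = 0.8144.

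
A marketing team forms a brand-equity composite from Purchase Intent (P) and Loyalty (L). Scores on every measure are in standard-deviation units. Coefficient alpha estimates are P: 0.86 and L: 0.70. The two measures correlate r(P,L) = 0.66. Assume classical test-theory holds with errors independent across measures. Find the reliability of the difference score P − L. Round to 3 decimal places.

Var(P−L) = 1 + 1 − 2·0.66 = 2 − 1.32 = 0.68.
Because errors are independent across components, Cov(Tᵢ,Tⱼ) = Cov(Xᵢ,Xⱼ); the off-diagonal part of the true-score variance is the same as above.
True-score variance = [0.86 + 0.70] − 1.32 = 1.56 − 1.32 = 0.24.
Reliability = 0.24 / 0.68 = 0.353.

0.353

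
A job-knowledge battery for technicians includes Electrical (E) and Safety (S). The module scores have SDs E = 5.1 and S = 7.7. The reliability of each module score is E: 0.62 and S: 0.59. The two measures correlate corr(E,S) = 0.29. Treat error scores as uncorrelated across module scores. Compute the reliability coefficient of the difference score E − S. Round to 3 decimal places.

Var(E−S) = 5.1² + 7.7² − 2·5.1·7.7·0.29 = 85.3 − 22.7766 = 62.5234.
Because errors are independent across components, Cov(Tᵢ,Tⱼ) = Cov(Xᵢ,Xⱼ); the off-diagonal part of the true-score variance is the same as above.
True-score variance = [5.1²·0.62 + 7.7²·0.59] − 22.7766 = 51.1073 − 22.7766 = 28.3307.
Reliability = 28.3307 / 62.5234 = 0.453.

0.453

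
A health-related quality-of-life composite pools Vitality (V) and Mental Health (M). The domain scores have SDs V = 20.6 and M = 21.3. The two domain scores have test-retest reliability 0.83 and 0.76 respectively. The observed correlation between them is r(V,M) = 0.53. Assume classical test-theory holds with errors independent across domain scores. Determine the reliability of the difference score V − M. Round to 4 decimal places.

Var(V−M) = 20.6² + 21.3² − 2·20.6·21.3·0.53 = 878.05 − 465.107 = 412.943.
Because errors are independent across components, Cov(Tᵢ,Tⱼ) = Cov(Xᵢ,Xⱼ); the off-diagonal part of the true-score variance is the same as above.
True-score variance = [20.6²·0.83 + 21.3²·0.76] − 465.107 = 697.023 − 465.107 = 231.916.
Reliability = 231.916 / 412.943 = 0.5616.

0.5616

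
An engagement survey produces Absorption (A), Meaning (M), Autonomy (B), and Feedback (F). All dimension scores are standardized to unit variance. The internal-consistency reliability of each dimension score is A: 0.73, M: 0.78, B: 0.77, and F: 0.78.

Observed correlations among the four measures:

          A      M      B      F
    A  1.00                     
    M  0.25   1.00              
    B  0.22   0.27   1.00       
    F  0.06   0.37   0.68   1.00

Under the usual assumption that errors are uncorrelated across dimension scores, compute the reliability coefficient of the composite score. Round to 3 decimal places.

0.878

Var(A+M+B+F) = 4 + 2·[0.25 + 0.22 + 0.06 + 0.27 + 0.37 + 0.68] = 4 + 3.7 = 7.7.
Under uncorrelated errors the observed covariances equal the true-score covariances, so only the own-variance terms attenuate.
True-score variance = [0.73 + 0.78 + 0.77 + 0.78] + 3.7 = 3.06 + 3.7 = 6.76.
Reliability = 6.76 / 7.7 = 0.878.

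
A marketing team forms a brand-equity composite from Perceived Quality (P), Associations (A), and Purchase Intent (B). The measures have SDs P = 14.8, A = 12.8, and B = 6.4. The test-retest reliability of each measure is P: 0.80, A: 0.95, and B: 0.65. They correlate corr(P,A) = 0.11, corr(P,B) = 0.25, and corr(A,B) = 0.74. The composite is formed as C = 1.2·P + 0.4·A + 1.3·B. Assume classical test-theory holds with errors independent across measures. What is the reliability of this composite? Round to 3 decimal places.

0.844

Var(C) = 1.2²·14.8² + 0.4²·12.8² + 1.3²·6.4² + 2·[0.48·14.8·12.8·0.11 + 1.56·14.8·6.4·0.25 + 0.52·12.8·6.4·0.74] = 410.854 + 156.932 = 567.786.
Because errors are independent across components, Cov(Tᵢ,Tⱼ) = Cov(Xᵢ,Xⱼ); the off-diagonal part of the true-score variance is the same as above.
True-score variance = [1.2²·14.8²·0.80 + 0.4²·12.8²·0.95 + 1.3²·6.4²·0.65] + 156.932 = 322.232 + 156.932 = 479.164.
Reliability = 479.164 / 567.786 = 0.844.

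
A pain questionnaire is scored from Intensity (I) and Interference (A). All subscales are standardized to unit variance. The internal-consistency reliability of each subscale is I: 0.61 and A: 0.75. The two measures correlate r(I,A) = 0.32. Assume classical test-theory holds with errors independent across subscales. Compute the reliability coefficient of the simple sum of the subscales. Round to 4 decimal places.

0.7576

Var(I+A) = 2 + 2·[0.32] = 2 + 0.64 = 2.64.
Because errors are independent across components, Cov(Tᵢ,Tⱼ) = Cov(Xᵢ,Xⱼ); the off-diagonal part of the true-score variance is the same as above.
True-score variance = [0.61 + 0.75] + 0.64 = 1.36 + 0.64 = 2.
Reliability = 2 / 2.64 = 0.7576.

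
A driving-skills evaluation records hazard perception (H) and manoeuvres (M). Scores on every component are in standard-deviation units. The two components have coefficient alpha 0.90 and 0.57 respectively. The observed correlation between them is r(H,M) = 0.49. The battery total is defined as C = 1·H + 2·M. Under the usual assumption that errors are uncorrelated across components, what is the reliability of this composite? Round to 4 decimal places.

Var(C) = 1 + 2² + 2·[2·0.49] = 5 + 1.96 = 6.96.
With uncorrelated errors the cross-covariances are all true-score covariance, so they carry over unchanged; only the diagonal terms shrink to ρᵢσᵢ².
True-score variance = [0.90 + 2²·0.57] + 1.96 = 3.18 + 1.96 = 5.14.
Reliability = 5.14 / 6.96 = 0.7385.

0.7385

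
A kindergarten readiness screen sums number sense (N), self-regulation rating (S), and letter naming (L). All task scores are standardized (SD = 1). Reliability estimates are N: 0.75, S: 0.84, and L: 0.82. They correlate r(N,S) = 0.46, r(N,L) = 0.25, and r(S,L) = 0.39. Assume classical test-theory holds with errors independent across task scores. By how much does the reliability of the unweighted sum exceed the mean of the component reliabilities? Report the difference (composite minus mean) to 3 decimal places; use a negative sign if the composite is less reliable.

0.083

Var(sum) = 3 + 2.2 = 5.2; true-score variance = 2.41 + 2.2 = 4.61; composite reliability = 0.8865.
Mean component reliability = 0.8033.
Difference = 0.8865 − 0.8033 = 0.083.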